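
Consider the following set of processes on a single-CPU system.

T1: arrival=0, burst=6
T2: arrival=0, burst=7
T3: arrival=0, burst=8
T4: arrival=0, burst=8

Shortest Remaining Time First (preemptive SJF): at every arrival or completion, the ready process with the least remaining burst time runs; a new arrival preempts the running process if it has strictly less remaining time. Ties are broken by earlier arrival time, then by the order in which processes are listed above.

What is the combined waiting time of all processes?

40

Schedule: | T1 0-6 | T2 6-13 | T3 13-21 | T4 21-29 |
Completion: T1=6  T2=13  T3=21  T4=29
Turnaround (C−A): T1=6  T2=13  T3=21  T4=29
Waiting = turnaround − burst: T1=0, T2=6, T3=13, T4=21
Total waiting = 0 + 6 + 13 + 21 = 40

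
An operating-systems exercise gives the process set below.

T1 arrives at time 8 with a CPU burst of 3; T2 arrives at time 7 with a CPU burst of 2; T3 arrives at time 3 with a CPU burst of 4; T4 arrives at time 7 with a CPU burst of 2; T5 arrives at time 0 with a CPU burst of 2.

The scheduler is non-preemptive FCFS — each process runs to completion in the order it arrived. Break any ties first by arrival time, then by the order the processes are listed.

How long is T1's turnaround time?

6

Timeline: | T5 0-2 | idle 2-3 | T3 3-7 | T2 7-9 | T4 9-11 | T1 11-14 |
Completion: T1=14  T2=9  T3=7  T4=11  T5=2
Turnaround(T1) = completion − arrival = 14 − 8 = 6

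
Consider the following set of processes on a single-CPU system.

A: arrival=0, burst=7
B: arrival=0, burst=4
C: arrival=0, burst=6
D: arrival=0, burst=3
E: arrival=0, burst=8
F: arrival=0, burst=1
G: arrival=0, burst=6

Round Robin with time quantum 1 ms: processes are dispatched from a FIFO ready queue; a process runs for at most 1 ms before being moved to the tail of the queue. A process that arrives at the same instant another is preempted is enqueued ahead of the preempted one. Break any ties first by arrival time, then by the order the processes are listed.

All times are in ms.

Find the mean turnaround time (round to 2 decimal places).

24.86

Gantt: | A 0-1 | B 1-2 | C 2-3 | D 3-4 | E 4-5 | F 5-6 | G 6-7 | A 7-8 | B 8-9 | C 9-10 | D 10-11 | E 11-12 | G 12-13 | A 13-14 | B 14-15 | C 15-16 | D 16-17 | E 17-18 | G 18-19 | A 19-20 | B 20-21 | C 21-22 | E 22-23 | G 23-24 | A 24-25 | C 25-26 | E 26-27 | G 27-28 | A 28-29 | C 29-30 | E 30-31 | G 31-32 | A 32-33 | E 33-35 |
Completion: A=33  B=21  C=30  D=17  E=35  F=6  G=32
Turnaround (C−A): A=33  B=21  C=30  D=17  E=35  F=6  G=32
Turnaround times: A=33, B=21, C=30, D=17, E=35, F=6, G=32
Average turnaround = (33+21+30+17+35+6+32) / 7 = 174/7 = 24.86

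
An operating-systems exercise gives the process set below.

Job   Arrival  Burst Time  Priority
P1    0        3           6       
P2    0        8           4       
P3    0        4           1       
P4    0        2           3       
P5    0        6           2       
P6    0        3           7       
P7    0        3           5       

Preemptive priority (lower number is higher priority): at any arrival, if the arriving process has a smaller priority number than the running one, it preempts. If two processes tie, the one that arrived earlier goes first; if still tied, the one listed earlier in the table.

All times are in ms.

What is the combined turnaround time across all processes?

Timeline: | P3 0-4 | P5 4-10 | P4 10-12 | P2 12-20 | P7 20-23 | P1 23-26 | P6 26-29 |
Completion: P1=26  P2=20  P3=4  P4=12  P5=10  P6=29  P7=23
Turnaround = completion − arrival: P1=26, P2=20, P3=4, P4=12, P5=10, P6=29, P7=23
Total turnaround = 26 + 20 + 4 + 12 + 10 + 29 + 23 = 124

124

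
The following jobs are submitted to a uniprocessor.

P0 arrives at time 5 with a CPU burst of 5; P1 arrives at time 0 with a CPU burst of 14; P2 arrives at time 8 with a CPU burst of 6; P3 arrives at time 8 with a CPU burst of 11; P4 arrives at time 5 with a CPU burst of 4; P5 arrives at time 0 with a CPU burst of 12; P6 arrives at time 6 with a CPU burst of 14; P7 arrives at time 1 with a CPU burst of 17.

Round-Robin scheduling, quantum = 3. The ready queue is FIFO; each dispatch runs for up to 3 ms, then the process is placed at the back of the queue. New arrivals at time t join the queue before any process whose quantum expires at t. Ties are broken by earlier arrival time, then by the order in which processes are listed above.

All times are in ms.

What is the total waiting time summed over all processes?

383

Timeline: | P1 0-3 | P5 3-6 | P7 6-9 | P1 9-12 | P0 12-15 | P4 15-18 | P6 18-21 | P5 21-24 | P2 24-27 | P3 27-30 | P7 30-33 | P1 33-36 | P0 36-38 | P4 38-39 | P6 39-42 | P5 42-45 | P2 45-48 | P3 48-51 | P7 51-54 | P1 54-57 | P6 57-60 | P5 60-63 | P3 63-66 | P7 66-69 | P1 69-71 | P6 71-74 | P3 74-76 | P7 76-79 | P6 79-81 | P7 81-83 |
Completion: P0=38  P1=71  P2=48  P3=76  P4=39  P5=63  P6=81  P7=83
Waiting = turnaround − burst: P0=28, P1=57, P2=34, P3=57, P4=30, P5=51, P6=61, P7=65
Total waiting = 28 + 57 + 34 + 57 + 30 + 51 + 61 + 65 = 383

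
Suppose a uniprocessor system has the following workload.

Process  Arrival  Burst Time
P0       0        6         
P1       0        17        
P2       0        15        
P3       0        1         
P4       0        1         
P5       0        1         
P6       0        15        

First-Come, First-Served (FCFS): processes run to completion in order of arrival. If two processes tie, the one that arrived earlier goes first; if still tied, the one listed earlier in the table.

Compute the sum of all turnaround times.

243

Schedule: | P0 0-6 | P1 6-23 | P2 23-38 | P3 38-39 | P4 39-40 | P5 40-41 | P6 41-56 |
Completion: P0=6  P1=23  P2=38  P3=39  P4=40  P5=41  P6=56
Turnaround = completion − arrival: P0=6, P1=23, P2=38, P3=39, P4=40, P5=41, P6=56
Total turnaround = 6 + 23 + 38 + 39 + 40 + 41 + 56 = 243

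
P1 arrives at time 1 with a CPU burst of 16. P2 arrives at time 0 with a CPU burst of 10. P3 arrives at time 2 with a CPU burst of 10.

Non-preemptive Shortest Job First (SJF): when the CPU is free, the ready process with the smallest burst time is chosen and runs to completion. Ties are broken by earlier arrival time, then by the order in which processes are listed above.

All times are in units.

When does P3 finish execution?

Gantt: | P2 0-10 | P3 10-20 | P1 20-36 |
Completion: P1=36  P2=10  P3=20
Turnaround (C−A): P1=35  P2=10  P3=18

20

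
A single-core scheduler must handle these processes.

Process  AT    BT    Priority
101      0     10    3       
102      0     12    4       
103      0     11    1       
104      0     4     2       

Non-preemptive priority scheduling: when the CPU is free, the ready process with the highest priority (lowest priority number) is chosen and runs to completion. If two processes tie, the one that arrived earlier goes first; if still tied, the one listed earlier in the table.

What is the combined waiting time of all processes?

Schedule: | 103 0-11 | 104 11-15 | 101 15-25 | 102 25-37 |
Completion: 101=25  102=37  103=11  104=15
Turnaround (C−A): 101=25  102=37  103=11  104=15
Waiting = turnaround − burst: 101=15, 102=25, 103=0, 104=11
Total waiting = 15 + 25 + 0 + 11 = 51

51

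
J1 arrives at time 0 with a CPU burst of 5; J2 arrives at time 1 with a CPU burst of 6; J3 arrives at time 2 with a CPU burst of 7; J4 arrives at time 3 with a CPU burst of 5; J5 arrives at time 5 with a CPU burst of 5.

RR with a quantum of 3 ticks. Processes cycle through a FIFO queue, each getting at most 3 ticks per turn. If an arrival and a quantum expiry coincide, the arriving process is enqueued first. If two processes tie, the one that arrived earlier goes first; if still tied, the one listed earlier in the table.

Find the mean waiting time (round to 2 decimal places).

Gantt: | J1 0-3 | J2 3-6 | J3 6-9 | J4 9-12 | J1 12-14 | J5 14-17 | J2 17-20 | J3 20-23 | J4 23-25 | J5 25-27 | J3 27-28 |
Completion: J1=14  J2=20  J3=28  J4=25  J5=27
Waiting times: J1=9, J2=13, J3=19, J4=17, J5=17
Average waiting = (9+13+19+17+17) / 5 = 75/5 = 15.00

15.00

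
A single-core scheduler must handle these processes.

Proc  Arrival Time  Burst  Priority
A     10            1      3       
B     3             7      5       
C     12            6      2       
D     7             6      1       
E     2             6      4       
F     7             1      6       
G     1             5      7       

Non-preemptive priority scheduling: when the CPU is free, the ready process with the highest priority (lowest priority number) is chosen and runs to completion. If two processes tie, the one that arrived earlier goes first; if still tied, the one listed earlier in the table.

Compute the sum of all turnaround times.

Gantt: | idle 0-1 | G 1-6 | E 6-12 | D 12-18 | C 18-24 | A 24-25 | B 25-32 | F 32-33 |
Completion: A=25  B=32  C=24  D=18  E=12  F=33  G=6
Turnaround = completion − arrival: A=15, B=29, C=12, D=11, E=10, F=26, G=5
Total turnaround = 15 + 29 + 12 + 11 + 10 + 26 + 5 = 108

108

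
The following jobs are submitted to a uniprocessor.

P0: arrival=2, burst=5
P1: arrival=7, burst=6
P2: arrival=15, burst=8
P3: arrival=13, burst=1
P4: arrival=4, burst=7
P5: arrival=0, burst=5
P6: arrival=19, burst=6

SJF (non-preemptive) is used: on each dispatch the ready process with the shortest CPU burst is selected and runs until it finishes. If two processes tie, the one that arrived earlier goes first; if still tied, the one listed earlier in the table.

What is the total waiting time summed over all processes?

42

Schedule: | P5 0-5 | P0 5-10 | P1 10-16 | P3 16-17 | P4 17-24 | P6 24-30 | P2 30-38 |
Completion: P0=10  P1=16  P2=38  P3=17  P4=24  P5=5  P6=30
Turnaround (C−A): P0=8  P1=9  P2=23  P3=4  P4=20  P5=5  P6=11
Waiting = turnaround − burst: P0=3, P1=3, P2=15, P3=3, P4=13, P5=0, P6=5
Total waiting = 3 + 3 + 15 + 3 + 13 + 0 + 5 = 42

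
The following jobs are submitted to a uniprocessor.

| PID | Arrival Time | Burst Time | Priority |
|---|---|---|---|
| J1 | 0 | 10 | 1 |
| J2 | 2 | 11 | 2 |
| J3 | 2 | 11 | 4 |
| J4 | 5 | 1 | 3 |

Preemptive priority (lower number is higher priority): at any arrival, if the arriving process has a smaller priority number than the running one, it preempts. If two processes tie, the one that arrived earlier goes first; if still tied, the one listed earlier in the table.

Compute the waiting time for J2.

Gantt: | J1 0-10 | J2 10-21 | J4 21-22 | J3 22-33 |
Completion: J1=10  J2=21  J3=33  J4=22
Turnaround (C−A): J1=10  J2=19  J3=31  J4=17
Waiting(J2) = turnaround − burst = 19 − 11 = 8

8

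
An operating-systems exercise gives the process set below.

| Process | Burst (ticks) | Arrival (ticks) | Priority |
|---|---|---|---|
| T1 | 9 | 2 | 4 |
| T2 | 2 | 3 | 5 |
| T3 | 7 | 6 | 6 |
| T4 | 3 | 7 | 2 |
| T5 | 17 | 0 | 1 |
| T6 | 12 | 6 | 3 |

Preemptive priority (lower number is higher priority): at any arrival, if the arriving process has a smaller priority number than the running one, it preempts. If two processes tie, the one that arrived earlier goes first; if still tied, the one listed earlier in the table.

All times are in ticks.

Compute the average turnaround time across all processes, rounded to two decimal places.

Timeline: | T5 0-17 | T4 17-20 | T6 20-32 | T1 32-41 | T2 41-43 | T3 43-50 |
Completion: T1=41  T2=43  T3=50  T4=20  T5=17  T6=32
Turnaround times: T1=39, T2=40, T3=44, T4=13, T5=17, T6=26
Average turnaround = (39+40+44+13+17+26) / 6 = 179/6 = 29.83

29.83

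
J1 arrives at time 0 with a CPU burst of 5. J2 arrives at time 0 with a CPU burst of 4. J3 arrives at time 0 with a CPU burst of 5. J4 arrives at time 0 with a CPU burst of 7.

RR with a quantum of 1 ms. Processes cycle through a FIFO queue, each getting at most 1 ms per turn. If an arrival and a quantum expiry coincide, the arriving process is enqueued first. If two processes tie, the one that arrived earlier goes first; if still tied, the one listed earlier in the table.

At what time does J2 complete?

14

Schedule: | J1 0-1 | J2 1-2 | J3 2-3 | J4 3-4 | J1 4-5 | J2 5-6 | J3 6-7 | J4 7-8 | J1 8-9 | J2 9-10 | J3 10-11 | J4 11-12 | J1 12-13 | J2 13-14 | J3 14-15 | J4 15-16 | J1 16-17 | J3 17-18 | J4 18-21 |
Completion: J1=17  J2=14  J3=18  J4=21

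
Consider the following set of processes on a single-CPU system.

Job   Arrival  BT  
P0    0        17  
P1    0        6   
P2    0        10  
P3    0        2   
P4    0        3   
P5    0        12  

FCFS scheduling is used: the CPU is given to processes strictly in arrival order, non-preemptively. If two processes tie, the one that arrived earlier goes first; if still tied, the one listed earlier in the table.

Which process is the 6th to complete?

Schedule: | P0 0-17 | P1 17-23 | P2 23-33 | P3 33-35 | P4 35-38 | P5 38-50 |
Completion: P0=17  P1=23  P2=33  P3=35  P4=38  P5=50
Turnaround (C−A): P0=17  P1=23  P2=33  P3=35  P4=38  P5=50
Finish order: P0 → P1 → P2 → P3 → P4 → P5

P5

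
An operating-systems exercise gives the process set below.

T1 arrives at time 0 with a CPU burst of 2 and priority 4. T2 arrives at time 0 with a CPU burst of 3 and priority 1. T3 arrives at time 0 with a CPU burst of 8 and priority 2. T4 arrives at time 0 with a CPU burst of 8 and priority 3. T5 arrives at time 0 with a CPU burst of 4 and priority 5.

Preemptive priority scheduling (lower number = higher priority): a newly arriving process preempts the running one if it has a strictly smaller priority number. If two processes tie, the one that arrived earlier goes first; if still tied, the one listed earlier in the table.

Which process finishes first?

T2

Schedule: | T2 0-3 | T3 3-11 | T4 11-19 | T1 19-21 | T5 21-25 |
Completion: T1=21  T2=3  T3=11  T4=19  T5=25
Turnaround (C−A): T1=21  T2=3  T3=11  T4=19  T5=25
Finish order: T2 → T3 → T4 → T1 → T5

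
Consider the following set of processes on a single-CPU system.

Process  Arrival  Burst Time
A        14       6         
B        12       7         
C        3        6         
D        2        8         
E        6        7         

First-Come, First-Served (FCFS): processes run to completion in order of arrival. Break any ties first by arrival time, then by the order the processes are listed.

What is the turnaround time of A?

22

Gantt: | idle 0-2 | D 2-10 | C 10-16 | E 16-23 | B 23-30 | A 30-36 |
Completion: A=36  B=30  C=16  D=10  E=23
Turnaround (C−A): A=22  B=18  C=13  D=8  E=17
Turnaround(A) = completion − arrival = 36 − 14 = 22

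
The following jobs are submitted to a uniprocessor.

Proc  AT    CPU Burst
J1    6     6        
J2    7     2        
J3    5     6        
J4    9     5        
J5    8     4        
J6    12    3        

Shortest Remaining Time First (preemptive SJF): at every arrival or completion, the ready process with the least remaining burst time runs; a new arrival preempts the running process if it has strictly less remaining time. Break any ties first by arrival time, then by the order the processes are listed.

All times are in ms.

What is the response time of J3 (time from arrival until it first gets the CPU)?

0

Timeline: | idle 0-5 | J3 5-7 | J2 7-9 | J3 9-13 | J6 13-16 | J5 16-20 | J4 20-25 | J1 25-31 |
Completion: J1=31  J2=9  J3=13  J4=25  J5=20  J6=16
Turnaround (C−A): J1=25  J2=2  J3=8  J4=16  J5=12  J6=4
Response(J3) = first start − arrival = 5 − 5 = 0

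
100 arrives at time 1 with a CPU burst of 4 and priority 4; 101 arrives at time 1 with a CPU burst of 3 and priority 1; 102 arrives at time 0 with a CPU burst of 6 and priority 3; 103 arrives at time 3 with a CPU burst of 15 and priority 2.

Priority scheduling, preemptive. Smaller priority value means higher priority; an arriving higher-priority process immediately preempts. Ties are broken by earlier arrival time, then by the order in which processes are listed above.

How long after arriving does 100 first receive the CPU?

23

Timeline: | 102 0-1 | 101 1-4 | 103 4-19 | 102 19-24 | 100 24-28 |
Completion: 100=28  101=4  102=24  103=19
Turnaround (C−A): 100=27  101=3  102=24  103=16
Response(100) = first start − arrival = 24 − 1 = 23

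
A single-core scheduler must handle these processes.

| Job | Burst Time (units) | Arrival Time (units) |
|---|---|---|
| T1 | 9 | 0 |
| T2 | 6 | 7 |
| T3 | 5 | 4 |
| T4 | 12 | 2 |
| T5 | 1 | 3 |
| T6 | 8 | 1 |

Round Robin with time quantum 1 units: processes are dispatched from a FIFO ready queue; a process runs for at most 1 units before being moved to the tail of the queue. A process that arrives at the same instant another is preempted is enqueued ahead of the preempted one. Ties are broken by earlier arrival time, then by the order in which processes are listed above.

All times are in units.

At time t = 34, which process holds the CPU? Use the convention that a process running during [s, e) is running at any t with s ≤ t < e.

Gantt: | T1 0-1 | T6 1-2 | T1 2-3 | T4 3-4 | T6 4-5 | T5 5-6 | T1 6-7 | T3 7-8 | T4 8-9 | T6 9-10 | T2 10-11 | T1 11-12 | T3 12-13 | T4 13-14 | T6 14-15 | T2 15-16 | T1 16-17 | T3 17-18 | T4 18-19 | T6 19-20 | T2 20-21 | T1 21-22 | T3 22-23 | T4 23-24 | T6 24-25 | T2 25-26 | T1 26-27 | T3 27-28 | T4 28-29 | T6 29-30 | T2 30-31 | T1 31-32 | T4 32-33 | T6 33-34 | T2 34-35 | T1 35-36 | T4 36-41 |
Completion: T1=36  T2=35  T3=28  T4=41  T5=6  T6=34

T2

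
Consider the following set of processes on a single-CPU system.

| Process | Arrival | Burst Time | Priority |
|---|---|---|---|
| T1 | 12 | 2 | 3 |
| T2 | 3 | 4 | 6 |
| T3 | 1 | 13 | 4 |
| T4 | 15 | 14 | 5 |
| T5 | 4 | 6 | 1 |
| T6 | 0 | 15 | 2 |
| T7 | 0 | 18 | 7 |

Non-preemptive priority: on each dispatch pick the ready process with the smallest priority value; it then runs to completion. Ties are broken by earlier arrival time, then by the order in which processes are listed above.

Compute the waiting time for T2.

Gantt: | T6 0-15 | T5 15-21 | T1 21-23 | T3 23-36 | T4 36-50 | T2 50-54 | T7 54-72 |
Completion: T1=23  T2=54  T3=36  T4=50  T5=21  T6=15  T7=72
Turnaround (C−A): T1=11  T2=51  T3=35  T4=35  T5=17  T6=15  T7=72
Waiting(T2) = turnaround − burst = 51 − 4 = 47

47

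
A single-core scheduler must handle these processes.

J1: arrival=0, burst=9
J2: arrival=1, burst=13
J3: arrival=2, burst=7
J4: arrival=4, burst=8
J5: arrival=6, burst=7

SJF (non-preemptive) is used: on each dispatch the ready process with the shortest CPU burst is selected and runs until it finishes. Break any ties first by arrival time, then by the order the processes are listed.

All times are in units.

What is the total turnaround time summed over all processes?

110

Schedule: | J1 0-9 | J3 9-16 | J5 16-23 | J4 23-31 | J2 31-44 |
Completion: J1=9  J2=44  J3=16  J4=31  J5=23
Turnaround (C−A): J1=9  J2=43  J3=14  J4=27  J5=17
Turnaround = completion − arrival: J1=9, J2=43, J3=14, J4=27, J5=17
Total turnaround = 9 + 43 + 14 + 27 + 17 = 110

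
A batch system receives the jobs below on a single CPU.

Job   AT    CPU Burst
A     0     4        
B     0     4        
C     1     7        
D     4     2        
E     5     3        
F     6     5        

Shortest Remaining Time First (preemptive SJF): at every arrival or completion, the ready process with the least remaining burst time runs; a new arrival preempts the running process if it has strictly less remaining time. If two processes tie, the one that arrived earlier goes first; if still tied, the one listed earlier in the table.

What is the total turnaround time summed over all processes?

Schedule: | A 0-4 | D 4-6 | E 6-9 | B 9-13 | F 13-18 | C 18-25 |
Completion: A=4  B=13  C=25  D=6  E=9  F=18
Turnaround = completion − arrival: A=4, B=13, C=24, D=2, E=4, F=12
Total turnaround = 4 + 13 + 24 + 2 + 4 + 12 = 59

59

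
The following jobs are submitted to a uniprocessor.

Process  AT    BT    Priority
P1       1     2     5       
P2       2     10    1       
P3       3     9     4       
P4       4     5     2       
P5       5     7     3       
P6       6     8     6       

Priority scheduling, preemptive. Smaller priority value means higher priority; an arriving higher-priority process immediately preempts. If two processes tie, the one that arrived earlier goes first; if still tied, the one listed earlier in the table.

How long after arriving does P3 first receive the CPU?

Schedule: | idle 0-1 | P1 1-2 | P2 2-12 | P4 12-17 | P5 17-24 | P3 24-33 | P1 33-34 | P6 34-42 |
Completion: P1=34  P2=12  P3=33  P4=17  P5=24  P6=42
Turnaround (C−A): P1=33  P2=10  P3=30  P4=13  P5=19  P6=36
Response(P3) = first start − arrival = 24 − 3 = 21

21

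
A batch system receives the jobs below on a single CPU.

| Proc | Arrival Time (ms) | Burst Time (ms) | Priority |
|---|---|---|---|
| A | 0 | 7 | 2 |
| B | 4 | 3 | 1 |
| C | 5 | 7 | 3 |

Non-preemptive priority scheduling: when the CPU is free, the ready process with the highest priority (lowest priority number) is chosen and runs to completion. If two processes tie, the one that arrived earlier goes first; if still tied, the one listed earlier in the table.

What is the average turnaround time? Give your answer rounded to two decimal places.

8.33

Timeline: | A 0-7 | B 7-10 | C 10-17 |
Completion: A=7  B=10  C=17
Turnaround (C−A): A=7  B=6  C=12
Turnaround times: A=7, B=6, C=12
Average turnaround = (7+6+12) / 3 = 25/3 = 8.33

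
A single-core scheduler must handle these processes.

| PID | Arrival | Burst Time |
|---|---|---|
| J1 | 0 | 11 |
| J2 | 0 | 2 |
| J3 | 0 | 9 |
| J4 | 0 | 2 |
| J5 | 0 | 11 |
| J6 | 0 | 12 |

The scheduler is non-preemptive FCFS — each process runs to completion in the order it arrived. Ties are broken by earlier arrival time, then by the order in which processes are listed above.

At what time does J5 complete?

Timeline: | J1 0-11 | J2 11-13 | J3 13-22 | J4 22-24 | J5 24-35 | J6 35-47 |
Completion: J1=11  J2=13  J3=22  J4=24  J5=35  J6=47

35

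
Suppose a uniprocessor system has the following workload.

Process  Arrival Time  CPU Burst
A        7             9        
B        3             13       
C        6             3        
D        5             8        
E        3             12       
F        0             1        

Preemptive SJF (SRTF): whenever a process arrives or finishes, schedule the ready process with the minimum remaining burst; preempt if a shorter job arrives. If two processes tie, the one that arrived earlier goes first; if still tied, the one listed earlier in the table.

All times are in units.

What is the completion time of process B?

48

Schedule: | F 0-1 | idle 1-3 | E 3-5 | D 5-6 | C 6-9 | D 9-16 | A 16-25 | E 25-35 | B 35-48 |
Completion: A=25  B=48  C=9  D=16  E=35  F=1
Turnaround (C−A): A=18  B=45  C=3  D=11  E=32  F=1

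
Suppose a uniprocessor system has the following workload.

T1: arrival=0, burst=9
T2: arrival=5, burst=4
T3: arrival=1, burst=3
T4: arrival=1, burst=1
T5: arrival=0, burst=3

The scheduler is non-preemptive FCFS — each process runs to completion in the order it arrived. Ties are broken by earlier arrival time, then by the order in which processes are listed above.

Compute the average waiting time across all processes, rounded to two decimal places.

Gantt: | T1 0-9 | T5 9-12 | T3 12-15 | T4 15-16 | T2 16-20 |
Completion: T1=9  T2=20  T3=15  T4=16  T5=12
Turnaround (C−A): T1=9  T2=15  T3=14  T4=15  T5=12
Waiting times: T1=0, T2=11, T3=11, T4=14, T5=9
Average waiting = (0+11+11+14+9) / 5 = 45/5 = 9.00

9.00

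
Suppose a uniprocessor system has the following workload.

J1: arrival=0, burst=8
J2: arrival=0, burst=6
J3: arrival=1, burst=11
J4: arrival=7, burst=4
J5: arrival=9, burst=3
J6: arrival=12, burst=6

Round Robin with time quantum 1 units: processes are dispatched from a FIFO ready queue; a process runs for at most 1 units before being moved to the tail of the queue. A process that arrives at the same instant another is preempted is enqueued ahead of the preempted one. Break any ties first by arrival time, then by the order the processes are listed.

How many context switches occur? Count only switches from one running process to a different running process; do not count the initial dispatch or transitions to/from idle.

Gantt: | J1 0-1 | J2 1-2 | J3 2-3 | J1 3-4 | J2 4-5 | J3 5-6 | J1 6-7 | J2 7-8 | J3 8-9 | J4 9-10 | J1 10-11 | J2 11-12 | J5 12-13 | J3 13-14 | J4 14-15 | J1 15-16 | J6 16-17 | J2 17-18 | J5 18-19 | J3 19-20 | J4 20-21 | J1 21-22 | J6 22-23 | J2 23-24 | J5 24-25 | J3 25-26 | J4 26-27 | J1 27-28 | J6 28-29 | J3 29-30 | J1 30-31 | J6 31-32 | J3 32-33 | J6 33-34 | J3 34-35 | J6 35-36 | J3 36-38 |
Completion: J1=31  J2=24  J3=38  J4=27  J5=25  J6=36
Turnaround (C−A): J1=31  J2=24  J3=37  J4=20  J5=16  J6=24

36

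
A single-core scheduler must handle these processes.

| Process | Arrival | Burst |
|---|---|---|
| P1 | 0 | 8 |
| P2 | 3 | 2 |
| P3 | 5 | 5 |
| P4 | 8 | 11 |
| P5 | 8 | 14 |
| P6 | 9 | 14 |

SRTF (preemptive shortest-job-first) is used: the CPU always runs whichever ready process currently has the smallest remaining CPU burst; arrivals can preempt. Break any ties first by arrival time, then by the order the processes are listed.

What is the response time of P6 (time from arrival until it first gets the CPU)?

31

Gantt: | P1 0-3 | P2 3-5 | P1 5-10 | P3 10-15 | P4 15-26 | P5 26-40 | P6 40-54 |
Completion: P1=10  P2=5  P3=15  P4=26  P5=40  P6=54
Turnaround (C−A): P1=10  P2=2  P3=10  P4=18  P5=32  P6=45
Response(P6) = first start − arrival = 40 − 9 = 31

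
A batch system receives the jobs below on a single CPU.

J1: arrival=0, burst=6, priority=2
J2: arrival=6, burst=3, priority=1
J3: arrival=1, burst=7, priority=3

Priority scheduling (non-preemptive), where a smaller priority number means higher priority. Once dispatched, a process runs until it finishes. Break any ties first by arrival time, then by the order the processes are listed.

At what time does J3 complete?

16

Gantt: | J1 0-6 | J2 6-9 | J3 9-16 |
Completion: J1=6  J2=9  J3=16
Turnaround (C−A): J1=6  J2=3  J3=15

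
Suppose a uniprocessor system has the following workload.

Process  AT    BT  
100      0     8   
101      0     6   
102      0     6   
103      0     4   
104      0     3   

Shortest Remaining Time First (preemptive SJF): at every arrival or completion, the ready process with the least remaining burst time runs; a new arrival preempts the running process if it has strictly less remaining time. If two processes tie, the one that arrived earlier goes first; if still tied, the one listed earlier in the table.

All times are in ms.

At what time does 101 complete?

13

Timeline: | 104 0-3 | 103 3-7 | 101 7-13 | 102 13-19 | 100 19-27 |
Completion: 100=27  101=13  102=19  103=7  104=3
Turnaround (C−A): 100=27  101=13  102=19  103=7  104=3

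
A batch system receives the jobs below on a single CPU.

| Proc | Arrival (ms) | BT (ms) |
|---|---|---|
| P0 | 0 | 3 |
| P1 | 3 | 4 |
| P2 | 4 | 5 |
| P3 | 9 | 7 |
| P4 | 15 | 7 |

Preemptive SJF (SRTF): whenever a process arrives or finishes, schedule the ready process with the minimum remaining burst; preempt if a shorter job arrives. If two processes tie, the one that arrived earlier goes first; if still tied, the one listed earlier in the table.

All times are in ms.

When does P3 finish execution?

19

Schedule: | P0 0-3 | P1 3-7 | P2 7-12 | P3 12-19 | P4 19-26 |
Completion: P0=3  P1=7  P2=12  P3=19  P4=26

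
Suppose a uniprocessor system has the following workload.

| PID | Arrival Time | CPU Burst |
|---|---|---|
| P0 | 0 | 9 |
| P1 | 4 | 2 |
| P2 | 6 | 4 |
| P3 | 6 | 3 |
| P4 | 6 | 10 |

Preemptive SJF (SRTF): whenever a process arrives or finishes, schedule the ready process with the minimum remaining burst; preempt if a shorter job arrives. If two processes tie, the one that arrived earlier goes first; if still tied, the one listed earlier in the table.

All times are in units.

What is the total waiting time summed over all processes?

Schedule: | P0 0-4 | P1 4-6 | P3 6-9 | P2 9-13 | P0 13-18 | P4 18-28 |
Completion: P0=18  P1=6  P2=13  P3=9  P4=28
Waiting = turnaround − burst: P0=9, P1=0, P2=3, P3=0, P4=12
Total waiting = 9 + 0 + 3 + 0 + 12 = 24

24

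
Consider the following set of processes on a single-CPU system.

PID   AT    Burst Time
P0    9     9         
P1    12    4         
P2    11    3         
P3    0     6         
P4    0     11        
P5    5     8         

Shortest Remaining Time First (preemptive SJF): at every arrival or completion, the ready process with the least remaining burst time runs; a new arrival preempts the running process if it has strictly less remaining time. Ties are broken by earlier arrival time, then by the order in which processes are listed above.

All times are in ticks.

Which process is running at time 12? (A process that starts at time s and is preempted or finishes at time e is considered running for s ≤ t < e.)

Gantt: | P3 0-6 | P5 6-14 | P2 14-17 | P1 17-21 | P0 21-30 | P4 30-41 |
Completion: P0=30  P1=21  P2=17  P3=6  P4=41  P5=14

P5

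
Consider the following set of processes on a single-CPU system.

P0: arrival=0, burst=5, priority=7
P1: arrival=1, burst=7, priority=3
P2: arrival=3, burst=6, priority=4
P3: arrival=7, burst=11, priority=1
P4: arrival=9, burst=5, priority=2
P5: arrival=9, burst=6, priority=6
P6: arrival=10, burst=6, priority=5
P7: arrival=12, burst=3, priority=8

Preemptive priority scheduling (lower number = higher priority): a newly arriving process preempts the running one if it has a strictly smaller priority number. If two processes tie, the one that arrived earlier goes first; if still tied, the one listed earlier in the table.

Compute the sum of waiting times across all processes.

168

Schedule: | P0 0-1 | P1 1-7 | P3 7-18 | P4 18-23 | P1 23-24 | P2 24-30 | P6 30-36 | P5 36-42 | P0 42-46 | P7 46-49 |
Completion: P0=46  P1=24  P2=30  P3=18  P4=23  P5=42  P6=36  P7=49
Turnaround (C−A): P0=46  P1=23  P2=27  P3=11  P4=14  P5=33  P6=26  P7=37
Waiting = turnaround − burst: P0=41, P1=16, P2=21, P3=0, P4=9, P5=27, P6=20, P7=34
Total waiting = 41 + 16 + 21 + 0 + 9 + 27 + 20 + 34 = 168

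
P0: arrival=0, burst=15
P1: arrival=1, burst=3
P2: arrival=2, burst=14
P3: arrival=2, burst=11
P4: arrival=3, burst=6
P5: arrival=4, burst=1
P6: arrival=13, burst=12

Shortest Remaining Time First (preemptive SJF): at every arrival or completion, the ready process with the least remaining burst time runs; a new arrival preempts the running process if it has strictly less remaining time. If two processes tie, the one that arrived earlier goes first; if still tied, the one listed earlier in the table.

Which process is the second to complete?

P5

Gantt: | P0 0-1 | P1 1-4 | P5 4-5 | P4 5-11 | P3 11-22 | P6 22-34 | P0 34-48 | P2 48-62 |
Completion: P0=48  P1=4  P2=62  P3=22  P4=11  P5=5  P6=34
Turnaround (C−A): P0=48  P1=3  P2=60  P3=20  P4=8  P5=1  P6=21
Finish order: P1 → P5 → P4 → P3 → P6 → P0 → P2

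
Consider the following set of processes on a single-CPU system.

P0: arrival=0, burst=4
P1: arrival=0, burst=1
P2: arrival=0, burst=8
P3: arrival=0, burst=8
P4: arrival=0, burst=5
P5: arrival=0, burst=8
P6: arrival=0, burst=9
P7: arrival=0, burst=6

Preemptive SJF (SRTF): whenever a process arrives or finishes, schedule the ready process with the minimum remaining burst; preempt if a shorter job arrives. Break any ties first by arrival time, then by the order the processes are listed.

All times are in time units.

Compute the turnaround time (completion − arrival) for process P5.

40

Timeline: | P1 0-1 | P0 1-5 | P4 5-10 | P7 10-16 | P2 16-24 | P3 24-32 | P5 32-40 | P6 40-49 |
Completion: P0=5  P1=1  P2=24  P3=32  P4=10  P5=40  P6=49  P7=16
Turnaround (C−A): P0=5  P1=1  P2=24  P3=32  P4=10  P5=40  P6=49  P7=16
Turnaround(P5) = completion − arrival = 40 − 0 = 40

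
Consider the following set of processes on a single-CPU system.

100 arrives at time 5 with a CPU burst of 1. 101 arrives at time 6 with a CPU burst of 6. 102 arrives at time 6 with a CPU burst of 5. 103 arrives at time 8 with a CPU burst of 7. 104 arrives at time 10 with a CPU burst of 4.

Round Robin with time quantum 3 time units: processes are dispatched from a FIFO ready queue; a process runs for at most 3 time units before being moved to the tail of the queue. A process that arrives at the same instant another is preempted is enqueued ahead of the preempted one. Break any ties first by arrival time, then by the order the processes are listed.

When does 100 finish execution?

6

Schedule: | idle 0-5 | 100 5-6 | 101 6-9 | 102 9-12 | 103 12-15 | 101 15-18 | 104 18-21 | 102 21-23 | 103 23-26 | 104 26-27 | 103 27-28 |
Completion: 100=6  101=18  102=23  103=28  104=27
Turnaround (C−A): 100=1  101=12  102=17  103=20  104=17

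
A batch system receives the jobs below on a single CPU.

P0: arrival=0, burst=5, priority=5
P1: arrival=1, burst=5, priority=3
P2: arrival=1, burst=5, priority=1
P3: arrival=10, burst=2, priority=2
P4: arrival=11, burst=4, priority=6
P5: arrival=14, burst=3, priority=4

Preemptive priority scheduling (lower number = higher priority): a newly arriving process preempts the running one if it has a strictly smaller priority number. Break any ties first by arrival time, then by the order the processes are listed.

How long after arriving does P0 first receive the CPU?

0

Gantt: | P0 0-1 | P2 1-6 | P1 6-10 | P3 10-12 | P1 12-13 | P0 13-14 | P5 14-17 | P0 17-20 | P4 20-24 |
Completion: P0=20  P1=13  P2=6  P3=12  P4=24  P5=17
Turnaround (C−A): P0=20  P1=12  P2=5  P3=2  P4=13  P5=3
Response(P0) = first start − arrival = 0 − 0 = 0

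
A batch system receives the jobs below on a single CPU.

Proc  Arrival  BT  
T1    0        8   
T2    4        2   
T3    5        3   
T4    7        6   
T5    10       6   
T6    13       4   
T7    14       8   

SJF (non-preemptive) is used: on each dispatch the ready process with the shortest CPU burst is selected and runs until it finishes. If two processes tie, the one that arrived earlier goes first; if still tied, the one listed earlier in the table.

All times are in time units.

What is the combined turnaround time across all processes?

Timeline: | T1 0-8 | T2 8-10 | T3 10-13 | T6 13-17 | T4 17-23 | T5 23-29 | T7 29-37 |
Completion: T1=8  T2=10  T3=13  T4=23  T5=29  T6=17  T7=37
Turnaround (C−A): T1=8  T2=6  T3=8  T4=16  T5=19  T6=4  T7=23
Turnaround = completion − arrival: T1=8, T2=6, T3=8, T4=16, T5=19, T6=4, T7=23
Total turnaround = 8 + 6 + 8 + 16 + 19 + 4 + 23 = 84

84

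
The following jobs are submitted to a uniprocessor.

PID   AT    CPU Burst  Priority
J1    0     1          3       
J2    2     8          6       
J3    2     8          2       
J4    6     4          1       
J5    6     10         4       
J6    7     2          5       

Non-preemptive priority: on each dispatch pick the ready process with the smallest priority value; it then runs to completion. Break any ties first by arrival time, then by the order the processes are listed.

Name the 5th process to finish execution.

Schedule: | J1 0-1 | idle 1-2 | J3 2-10 | J4 10-14 | J5 14-24 | J6 24-26 | J2 26-34 |
Completion: J1=1  J2=34  J3=10  J4=14  J5=24  J6=26
Turnaround (C−A): J1=1  J2=32  J3=8  J4=8  J5=18  J6=19
Finish order: J1 → J3 → J4 → J5 → J6 → J2

J6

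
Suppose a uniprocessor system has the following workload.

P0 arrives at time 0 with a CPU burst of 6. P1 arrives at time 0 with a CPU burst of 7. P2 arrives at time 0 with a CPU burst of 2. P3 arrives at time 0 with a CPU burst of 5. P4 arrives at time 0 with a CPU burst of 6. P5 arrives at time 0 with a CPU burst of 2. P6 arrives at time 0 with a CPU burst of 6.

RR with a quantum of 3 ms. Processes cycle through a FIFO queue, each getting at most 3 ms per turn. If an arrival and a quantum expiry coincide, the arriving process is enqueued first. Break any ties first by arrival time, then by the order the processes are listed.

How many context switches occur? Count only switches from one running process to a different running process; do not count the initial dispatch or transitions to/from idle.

12

Schedule: | P0 0-3 | P1 3-6 | P2 6-8 | P3 8-11 | P4 11-14 | P5 14-16 | P6 16-19 | P0 19-22 | P1 22-25 | P3 25-27 | P4 27-30 | P6 30-33 | P1 33-34 |
Completion: P0=22  P1=34  P2=8  P3=27  P4=30  P5=16  P6=33
Turnaround (C−A): P0=22  P1=34  P2=8  P3=27  P4=30  P5=16  P6=33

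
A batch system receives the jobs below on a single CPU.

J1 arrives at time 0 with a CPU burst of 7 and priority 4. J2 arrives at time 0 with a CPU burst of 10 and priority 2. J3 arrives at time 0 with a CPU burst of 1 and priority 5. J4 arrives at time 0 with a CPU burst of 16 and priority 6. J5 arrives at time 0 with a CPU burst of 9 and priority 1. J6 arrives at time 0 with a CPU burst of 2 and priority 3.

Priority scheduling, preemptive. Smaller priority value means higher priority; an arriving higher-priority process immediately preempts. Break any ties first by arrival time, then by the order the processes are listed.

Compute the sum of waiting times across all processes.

106

Schedule: | J5 0-9 | J2 9-19 | J6 19-21 | J1 21-28 | J3 28-29 | J4 29-45 |
Completion: J1=28  J2=19  J3=29  J4=45  J5=9  J6=21
Turnaround (C−A): J1=28  J2=19  J3=29  J4=45  J5=9  J6=21
Waiting = turnaround − burst: J1=21, J2=9, J3=28, J4=29, J5=0, J6=19
Total waiting = 21 + 9 + 28 + 29 + 0 + 19 = 106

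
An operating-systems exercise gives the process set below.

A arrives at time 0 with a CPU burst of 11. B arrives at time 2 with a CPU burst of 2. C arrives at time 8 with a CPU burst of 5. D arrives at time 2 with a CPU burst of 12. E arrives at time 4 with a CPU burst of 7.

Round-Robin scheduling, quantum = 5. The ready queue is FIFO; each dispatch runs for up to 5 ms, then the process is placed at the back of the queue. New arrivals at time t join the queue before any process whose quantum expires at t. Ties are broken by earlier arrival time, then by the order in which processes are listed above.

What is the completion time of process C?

Timeline: | A 0-5 | B 5-7 | D 7-12 | E 12-17 | A 17-22 | C 22-27 | D 27-32 | E 32-34 | A 34-35 | D 35-37 |
Completion: A=35  B=7  C=27  D=37  E=34

27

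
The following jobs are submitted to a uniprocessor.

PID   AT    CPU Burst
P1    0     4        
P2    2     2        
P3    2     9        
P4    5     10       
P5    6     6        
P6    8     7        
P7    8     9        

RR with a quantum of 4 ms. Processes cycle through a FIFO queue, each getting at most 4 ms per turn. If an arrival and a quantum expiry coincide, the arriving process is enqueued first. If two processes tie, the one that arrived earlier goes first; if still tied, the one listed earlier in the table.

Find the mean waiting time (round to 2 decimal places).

20.57

Gantt: | P1 0-4 | P2 4-6 | P3 6-10 | P4 10-14 | P5 14-18 | P6 18-22 | P7 22-26 | P3 26-30 | P4 30-34 | P5 34-36 | P6 36-39 | P7 39-43 | P3 43-44 | P4 44-46 | P7 46-47 |
Completion: P1=4  P2=6  P3=44  P4=46  P5=36  P6=39  P7=47
Turnaround (C−A): P1=4  P2=4  P3=42  P4=41  P5=30  P6=31  P7=39
Waiting times: P1=0, P2=2, P3=33, P4=31, P5=24, P6=24, P7=30
Average waiting = (0+2+33+31+24+24+30) / 7 = 144/7 = 20.57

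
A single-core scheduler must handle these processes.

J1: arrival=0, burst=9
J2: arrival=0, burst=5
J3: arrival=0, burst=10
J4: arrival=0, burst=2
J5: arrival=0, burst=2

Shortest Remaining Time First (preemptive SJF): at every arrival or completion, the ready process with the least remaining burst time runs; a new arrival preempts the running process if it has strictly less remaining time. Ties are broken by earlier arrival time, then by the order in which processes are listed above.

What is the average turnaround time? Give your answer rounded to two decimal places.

12.20

Schedule: | J4 0-2 | J5 2-4 | J2 4-9 | J1 9-18 | J3 18-28 |
Completion: J1=18  J2=9  J3=28  J4=2  J5=4
Turnaround (C−A): J1=18  J2=9  J3=28  J4=2  J5=4
Turnaround times: J1=18, J2=9, J3=28, J4=2, J5=4
Average turnaround = (18+9+28+2+4) / 5 = 61/5 = 12.20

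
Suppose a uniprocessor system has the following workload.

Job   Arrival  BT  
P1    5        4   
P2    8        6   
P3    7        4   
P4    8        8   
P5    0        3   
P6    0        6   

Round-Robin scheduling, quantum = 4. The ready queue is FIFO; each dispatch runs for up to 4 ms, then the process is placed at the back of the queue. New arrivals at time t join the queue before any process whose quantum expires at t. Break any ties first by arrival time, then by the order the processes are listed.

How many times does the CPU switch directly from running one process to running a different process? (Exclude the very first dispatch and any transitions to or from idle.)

Schedule: | P5 0-3 | P6 3-7 | P1 7-11 | P3 11-15 | P6 15-17 | P2 17-21 | P4 21-25 | P2 25-27 | P4 27-31 |
Completion: P1=11  P2=27  P3=15  P4=31  P5=3  P6=17
Turnaround (C−A): P1=6  P2=19  P3=8  P4=23  P5=3  P6=17

8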